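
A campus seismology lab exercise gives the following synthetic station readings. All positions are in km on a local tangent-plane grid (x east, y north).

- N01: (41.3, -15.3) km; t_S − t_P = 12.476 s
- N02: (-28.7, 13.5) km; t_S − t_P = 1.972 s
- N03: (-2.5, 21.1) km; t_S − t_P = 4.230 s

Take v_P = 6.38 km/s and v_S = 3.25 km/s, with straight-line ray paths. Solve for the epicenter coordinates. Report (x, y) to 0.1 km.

-30.0 km east, 26.5 km north

Distance from S−P lag: d = Δt · v_P v_S / (v_P − v_S) = Δt · (6.38·3.25)/(6.38−3.25) ≈ 6.6246·Δt.
So d_N01 = 82.65, d_N02 = 13.06, d_N03 = 28.02 km.
Circle about each station: (x − 41.3)² + (y + 15.3)² = 82.65²; (x + 28.7)² + (y − 13.5)² = 13.06²; (x + 2.5)² + (y − 21.1)² = 28.02².
Subtracting pairs of circle equations eliminates x²+y² and gives linear equations (the radical axes):
-140.0 x + 57.6 y = 5726.62
-87.6 x + 72.8 y = 4557.58
Solving the 2×2 system: x ≈ -30.0, y ≈ 26.5 km.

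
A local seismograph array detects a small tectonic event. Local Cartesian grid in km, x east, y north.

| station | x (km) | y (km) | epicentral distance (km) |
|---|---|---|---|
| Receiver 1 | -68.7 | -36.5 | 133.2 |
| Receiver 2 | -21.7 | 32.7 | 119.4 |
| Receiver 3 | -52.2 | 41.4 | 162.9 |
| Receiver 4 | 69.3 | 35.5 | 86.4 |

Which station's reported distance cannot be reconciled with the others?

Solve using three stations at a time. Using Receiver 1, Receiver 2, Receiver 4 (subtract circle equations pairwise → linear system) gives (x, y) ≈ (63.7, -50.7).
Distances from that point to each station vs reported:
  Receiver 1: calculated 133.2 vs reported 133.2 → residual 0.0 km
  Receiver 2: calculated 119.4 vs reported 119.4 → residual 0.0 km
  Receiver 3: calculated 148.1 vs reported 162.9 → residual 14.8 km
  Receiver 4: calculated 86.4 vs reported 86.4 → residual 0.0 km
Receiver 1, Receiver 2, Receiver 4 are mutually consistent (residuals ≈ 0); Receiver 3 is off by 14.8 km.

Receiver 3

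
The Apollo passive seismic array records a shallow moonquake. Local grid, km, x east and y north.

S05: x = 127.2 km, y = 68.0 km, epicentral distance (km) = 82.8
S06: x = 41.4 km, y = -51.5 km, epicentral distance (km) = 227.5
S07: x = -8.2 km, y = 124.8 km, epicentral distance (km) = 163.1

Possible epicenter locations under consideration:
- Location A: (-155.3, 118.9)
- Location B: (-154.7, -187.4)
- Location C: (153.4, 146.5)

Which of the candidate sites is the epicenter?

For each candidate, compare |candidate − station| to the reported distance:
Location A: residuals S05 204.2, S06 32.7, S07 15.9 → max 204.2 km
Location B: residuals S05 297.6, S06 11.1, S07 181.8 → max 297.6 km
Location C: residuals S05 0.0, S06 0.0, S07 0.0 → max 0.0 km
Only Location C has all residuals ≈ 0.

Location C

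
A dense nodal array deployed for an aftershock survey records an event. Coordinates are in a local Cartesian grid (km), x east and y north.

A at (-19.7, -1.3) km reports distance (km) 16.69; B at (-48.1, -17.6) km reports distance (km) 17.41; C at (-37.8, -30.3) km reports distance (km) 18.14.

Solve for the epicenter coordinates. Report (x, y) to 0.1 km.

Circle about each station: (x + 19.7)² + (y + 1.3)² = 16.69²; (x + 48.1)² + (y + 17.6)² = 17.41²; (x + 37.8)² + (y + 30.3)² = 18.14².
Subtracting the A equation from the B and C equations removes the quadratic terms:
-56.8 x − 32.6 y = 2209.04
-36.2 x − 58.0 y = 1906.65
Solving the 2×2 system: x ≈ -31.2, y ≈ -13.4 km.

x ≈ -31.2 km, y ≈ -13.4 km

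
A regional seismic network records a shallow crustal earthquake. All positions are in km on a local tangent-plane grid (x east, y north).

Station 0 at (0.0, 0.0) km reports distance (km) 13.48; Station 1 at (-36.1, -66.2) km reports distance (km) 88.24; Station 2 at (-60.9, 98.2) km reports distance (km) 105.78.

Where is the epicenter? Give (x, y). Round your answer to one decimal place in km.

x ≈ 2.2 km, y ≈ 13.3 km

Circle about each station: x² + y² = 13.48²; (x + 36.1)² + (y + 66.2)² = 88.24²; (x + 60.9)² + (y − 98.2)² = 105.78².
Subtracting the Station 0 equation from the Station 1 and Station 2 equations removes the quadratic terms:
-72.2 x − 132.4 y = -1918.94
-121.8 x + 196.4 y = 2344.35
Solving the 2×2 system: x ≈ 2.2, y ≈ 13.3 km.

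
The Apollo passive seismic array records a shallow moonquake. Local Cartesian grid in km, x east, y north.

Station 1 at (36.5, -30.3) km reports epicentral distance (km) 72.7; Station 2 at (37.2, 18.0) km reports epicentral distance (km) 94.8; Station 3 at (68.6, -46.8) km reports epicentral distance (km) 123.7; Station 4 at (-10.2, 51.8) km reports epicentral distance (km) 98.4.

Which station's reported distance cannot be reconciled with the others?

Station 3

Solve using three stations at a time. Using Station 1, Station 2, Station 4 (subtract circle equations pairwise → linear system) gives (x, y) ≈ (-35.0, -43.4).
Distances from that point to each station vs reported:
  Station 1: calculated 72.7 vs reported 72.7 → residual 0.0 km
  Station 2: calculated 94.8 vs reported 94.8 → residual 0.0 km
  Station 3: calculated 103.7 vs reported 123.7 → residual 20.0 km
  Station 4: calculated 98.4 vs reported 98.4 → residual 0.0 km
Station 1, Station 2, Station 4 are mutually consistent (residuals ≈ 0); Station 3 is off by 20.0 km.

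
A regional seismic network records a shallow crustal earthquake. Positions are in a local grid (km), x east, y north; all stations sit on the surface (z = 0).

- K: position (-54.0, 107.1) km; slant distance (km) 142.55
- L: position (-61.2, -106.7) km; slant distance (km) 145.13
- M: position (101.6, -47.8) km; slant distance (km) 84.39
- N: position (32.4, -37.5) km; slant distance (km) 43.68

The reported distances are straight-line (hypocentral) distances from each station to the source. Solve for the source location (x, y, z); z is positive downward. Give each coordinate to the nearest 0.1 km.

Each station gives a sphere (x−x_i)² + (y−y_i)² + z² = d_i² (stations at z=0).
Subtracting the K sphere from L and M: z² cancels, leaving linear equations in x and y:
-14.4 x − 427.6 y = 1.71
311.2 x − 309.8 y = 11419.82
Solving: x ≈ 35.502, y ≈ -1.200 km (keep extra digits for the depth step; rounded: 35.5, -1.2).
Then from the K sphere: z² = 142.55² − (x + 54.0)² − (y − 107.1)² with x = 35.502, y = -1.200, so z ≈ 24.104 ≈ 24.1 km.

x ≈ 35.5 km, y ≈ -1.2 km, depth ≈ 24.1 km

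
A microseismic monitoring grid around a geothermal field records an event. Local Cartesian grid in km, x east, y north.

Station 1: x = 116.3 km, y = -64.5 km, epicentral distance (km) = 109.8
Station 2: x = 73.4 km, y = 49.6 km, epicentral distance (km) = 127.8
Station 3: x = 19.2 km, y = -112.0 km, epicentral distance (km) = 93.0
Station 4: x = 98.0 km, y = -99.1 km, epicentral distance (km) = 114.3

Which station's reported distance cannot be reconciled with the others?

Solve using three stations at a time. Using Station 1, Station 3, Station 4 (subtract circle equations pairwise → linear system) gives (x, y) ≈ (16.5, -19.3).
Distances from that point to each station vs reported:
  Station 1: calculated 109.6 vs reported 109.8 → residual 0.2 km
  Station 2: calculated 89.4 vs reported 127.8 → residual 38.4 km
  Station 3: calculated 92.8 vs reported 93.0 → residual 0.2 km
  Station 4: calculated 114.1 vs reported 114.3 → residual 0.2 km
Station 1, Station 3, Station 4 are mutually consistent (residuals ≈ 0); Station 2 is off by 38.4 km.

Station 2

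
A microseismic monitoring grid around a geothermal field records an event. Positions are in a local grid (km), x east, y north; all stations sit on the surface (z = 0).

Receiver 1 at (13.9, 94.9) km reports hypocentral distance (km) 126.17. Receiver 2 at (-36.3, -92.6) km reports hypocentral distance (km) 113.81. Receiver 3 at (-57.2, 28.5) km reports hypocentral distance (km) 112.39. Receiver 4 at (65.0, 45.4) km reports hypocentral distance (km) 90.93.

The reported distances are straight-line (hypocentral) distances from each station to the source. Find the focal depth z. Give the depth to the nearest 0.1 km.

Each station gives a sphere (x−x_i)² + (y−y_i)² + z² = d_i² (stations at z=0).
Subtracting the Receiver 1 sphere from Receiver 2 and Receiver 3: z² cancels, leaving linear equations in x and y:
-100.4 x − 375.0 y = 3659.38
-142.2 x − 132.8 y = -1827.77
Solving: x ≈ 29.290, y ≈ -17.600 km (keep extra digits for the depth step; rounded: 29.3, -17.6).
Then from the Receiver 1 sphere: z² = 126.17² − (x − 13.9)² − (y − 94.9)² with x = 29.290, y = -17.600, so z ≈ 55.007 ≈ 55.0 km.

z ≈ 55.0 km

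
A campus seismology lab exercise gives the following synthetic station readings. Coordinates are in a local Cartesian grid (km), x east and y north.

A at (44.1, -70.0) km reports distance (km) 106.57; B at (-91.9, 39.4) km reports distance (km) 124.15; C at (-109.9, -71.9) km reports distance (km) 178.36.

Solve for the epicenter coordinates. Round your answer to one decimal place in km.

32.2 km east, 35.9 km north

Circle about each station: (x − 44.1)² + (y + 70.0)² = 106.57²; (x + 91.9)² + (y − 39.4)² = 124.15²; (x + 109.9)² + (y + 71.9)² = 178.36².
Subtracting pairs of circle equations eliminates x²+y² and gives linear equations (the radical axes):
-272.0 x + 218.8 y = -902.90
-308.0 x − 3.8 y = -10052.31
Solving the 2×2 system: x ≈ 32.2, y ≈ 35.9 km.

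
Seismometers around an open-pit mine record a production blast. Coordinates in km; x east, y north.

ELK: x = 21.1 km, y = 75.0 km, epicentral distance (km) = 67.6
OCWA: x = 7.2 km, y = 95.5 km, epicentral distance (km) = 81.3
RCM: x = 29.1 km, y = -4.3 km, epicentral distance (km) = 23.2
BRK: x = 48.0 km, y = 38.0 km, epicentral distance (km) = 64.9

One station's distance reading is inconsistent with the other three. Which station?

RCM

Solve using three stations at a time. Using ELK, OCWA, BRK (subtract circle equations pairwise → linear system) gives (x, y) ≈ (-13.2, 17.0).
Distances from that point to each station vs reported:
  ELK: calculated 67.4 vs reported 67.6 → residual 0.2 km
  OCWA: calculated 81.1 vs reported 81.3 → residual 0.2 km
  RCM: calculated 47.3 vs reported 23.2 → residual 24.1 km
  BRK: calculated 64.7 vs reported 64.9 → residual 0.2 km
ELK, OCWA, BRK are mutually consistent (residuals ≈ 0); RCM is off by 24.1 km.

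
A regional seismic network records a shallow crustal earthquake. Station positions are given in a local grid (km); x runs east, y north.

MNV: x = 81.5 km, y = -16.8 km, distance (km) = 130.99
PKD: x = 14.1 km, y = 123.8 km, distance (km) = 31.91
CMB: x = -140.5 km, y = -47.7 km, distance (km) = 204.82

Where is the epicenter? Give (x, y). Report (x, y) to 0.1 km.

Circle about each station: (x − 81.5)² + (y + 16.8)² = 130.99²; (x − 14.1)² + (y − 123.8)² = 31.91²; (x + 140.5)² + (y + 47.7)² = 204.82².
Subtracting the MNV equation from the PKD and CMB equations removes the quadratic terms:
-134.8 x + 281.2 y = 24740.89
-444.0 x − 61.8 y = -9701.80
Solving the 2×2 system: x ≈ 9.0, y ≈ 92.3 km.
Check against MNV (with the unrounded x, y): √((x − 81.5)²+(y + 16.8)²) = 130.99 ≈ 130.99 km. ✓

9.0 km east, 92.3 km north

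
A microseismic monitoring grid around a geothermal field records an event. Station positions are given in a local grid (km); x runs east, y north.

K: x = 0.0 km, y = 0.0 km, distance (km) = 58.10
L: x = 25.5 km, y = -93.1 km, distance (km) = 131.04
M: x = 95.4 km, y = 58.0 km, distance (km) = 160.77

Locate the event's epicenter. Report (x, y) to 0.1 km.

x ≈ -57.5 km, y ≈ 8.3 km

Circle about each station: x² + y² = 58.10²; (x − 25.5)² + (y + 93.1)² = 131.04²; (x − 95.4)² + (y − 58.0)² = 160.77².
Subtracting the K equation from the L and M equations removes the quadratic terms:
51.0 x − 186.2 y = -4478.01
190.8 x + 116.0 y = -10006.22
Solving the 2×2 system: x ≈ -57.5, y ≈ 8.3 km.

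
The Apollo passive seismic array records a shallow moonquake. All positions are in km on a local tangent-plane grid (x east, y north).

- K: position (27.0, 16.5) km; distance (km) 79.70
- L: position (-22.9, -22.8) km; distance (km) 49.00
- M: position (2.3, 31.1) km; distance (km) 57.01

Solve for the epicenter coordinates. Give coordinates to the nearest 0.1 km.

Circle about each station: (x − 27.0)² + (y − 16.5)² = 79.70²; (x + 22.9)² + (y + 22.8)² = 49.00²; (x − 2.3)² + (y − 31.1)² = 57.01².
Subtracting the K equation from the L and M equations removes the quadratic terms:
-99.8 x − 78.6 y = 3994.09
-49.4 x + 29.2 y = 3073.20
Solving the 2×2 system: x ≈ -52.7, y ≈ 16.1 km.

x ≈ -52.7 km, y ≈ 16.1 km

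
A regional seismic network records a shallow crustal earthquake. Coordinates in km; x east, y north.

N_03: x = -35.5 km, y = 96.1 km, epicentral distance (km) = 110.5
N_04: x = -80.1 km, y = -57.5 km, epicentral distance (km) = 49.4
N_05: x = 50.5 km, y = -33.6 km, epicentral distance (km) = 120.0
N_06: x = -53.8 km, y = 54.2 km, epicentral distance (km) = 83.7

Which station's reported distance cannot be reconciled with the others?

N_06

Solve using three stations at a time. Using N_03, N_04, N_05 (subtract circle equations pairwise → linear system) gives (x, y) ≈ (-67.1, -9.8).
Distances from that point to each station vs reported:
  N_03: calculated 110.5 vs reported 110.5 → residual 0.0 km
  N_04: calculated 49.4 vs reported 49.4 → residual 0.0 km
  N_05: calculated 120.0 vs reported 120.0 → residual 0.0 km
  N_06: calculated 65.4 vs reported 83.7 → residual 18.3 km
N_03, N_04, N_05 are mutually consistent (residuals ≈ 0); N_06 is off by 18.3 km.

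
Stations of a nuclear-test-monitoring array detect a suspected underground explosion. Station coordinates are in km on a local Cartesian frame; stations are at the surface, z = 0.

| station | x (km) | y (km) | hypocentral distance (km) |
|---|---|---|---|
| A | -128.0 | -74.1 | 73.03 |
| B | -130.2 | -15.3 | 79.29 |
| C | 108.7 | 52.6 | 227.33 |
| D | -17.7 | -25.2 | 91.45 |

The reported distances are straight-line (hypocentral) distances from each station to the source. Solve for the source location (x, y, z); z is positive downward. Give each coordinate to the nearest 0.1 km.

Each station gives a sphere (x−x_i)² + (y−y_i)² + z² = d_i² (stations at z=0).
Subtracting the A sphere from B and C: z² cancels, leaving linear equations in x and y:
-4.4 x + 117.6 y = -5642.20
473.4 x + 253.4 y = -53637.91
Solving: x ≈ -85.902, y ≈ -51.192 km (keep extra digits for the depth step; rounded: -85.9, -51.2).
Then from the A sphere: z² = 73.03² − (x + 128.0)² − (y + 74.1)² with x = -85.902, y = -51.192, so z ≈ 55.103 ≈ 55.1 km.

(-85.9, -51.2, 55.1)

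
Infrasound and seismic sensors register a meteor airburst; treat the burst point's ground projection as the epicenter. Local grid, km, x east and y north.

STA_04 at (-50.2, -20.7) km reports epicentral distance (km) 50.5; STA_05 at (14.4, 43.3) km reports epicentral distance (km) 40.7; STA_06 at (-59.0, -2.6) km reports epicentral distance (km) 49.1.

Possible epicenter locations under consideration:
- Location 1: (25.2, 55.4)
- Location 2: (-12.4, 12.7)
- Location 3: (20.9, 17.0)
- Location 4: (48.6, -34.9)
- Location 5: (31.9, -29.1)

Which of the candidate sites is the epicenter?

Location 2

For each candidate, compare |candidate − station| to the reported distance:
Location 1: residuals STA_04 56.6, STA_05 24.5, STA_06 53.1 → max 56.6 km
Location 2: residuals STA_04 0.1, STA_05 0.0, STA_06 0.1 → max 0.1 km
Location 3: residuals STA_04 30.0, STA_05 13.6, STA_06 33.2 → max 33.2 km
Location 4: residuals STA_04 49.3, STA_05 44.7, STA_06 63.2 → max 63.2 km
Location 5: residuals STA_04 32.0, STA_05 33.8, STA_06 45.6 → max 45.6 km
Only Location 2 has all residuals ≈ 0.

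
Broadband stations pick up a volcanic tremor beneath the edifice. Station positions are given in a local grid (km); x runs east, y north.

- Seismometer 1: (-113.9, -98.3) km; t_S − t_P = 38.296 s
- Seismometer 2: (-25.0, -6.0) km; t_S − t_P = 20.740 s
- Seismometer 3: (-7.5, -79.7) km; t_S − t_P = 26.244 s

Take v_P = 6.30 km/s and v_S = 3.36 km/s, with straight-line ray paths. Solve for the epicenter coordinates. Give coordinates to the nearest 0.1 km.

Distance from S−P lag: d = Δt · v_P v_S / (v_P − v_S) = Δt · (6.30·3.36)/(6.30−3.36) ≈ 7.2000·Δt.
So d_Seismometer 1 = 275.73, d_Seismometer 2 = 149.33, d_Seismometer 3 = 188.96 km.
Circle about each station: (x + 113.9)² + (y + 98.3)² = 275.73²; (x + 25.0)² + (y + 6.0)² = 149.33²; (x + 7.5)² + (y + 79.7)² = 188.96².
Subtracting the Seismometer 1 equation from the Seismometer 2 and Seismometer 3 equations removes the quadratic terms:
177.8 x + 184.6 y = 31752.48
212.8 x + 37.2 y = 24093.39
Solving the 2×2 system: x ≈ 100.0, y ≈ 75.7 km.

x ≈ 100.0 km, y ≈ 75.7 km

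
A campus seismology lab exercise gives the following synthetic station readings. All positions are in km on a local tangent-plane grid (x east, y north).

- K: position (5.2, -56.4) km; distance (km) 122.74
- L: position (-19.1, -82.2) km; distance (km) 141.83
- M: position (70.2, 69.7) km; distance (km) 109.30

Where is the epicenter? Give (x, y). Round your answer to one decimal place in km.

(-38.5, 58.3)

Circle about each station: (x − 5.2)² + (y + 56.4)² = 122.74²; (x + 19.1)² + (y + 82.2)² = 141.83²; (x − 70.2)² + (y − 69.7)² = 109.30².
Subtracting the K equation from the L and M equations removes the quadratic terms:
-48.6 x − 51.6 y = -1136.99
130.0 x + 252.2 y = 9696.75
Solving the 2×2 system: x ≈ -38.5, y ≈ 58.3 km.
Check against K (with the unrounded x, y): √((x − 5.2)²+(y + 56.4)²) = 122.73 ≈ 122.74 km. ✓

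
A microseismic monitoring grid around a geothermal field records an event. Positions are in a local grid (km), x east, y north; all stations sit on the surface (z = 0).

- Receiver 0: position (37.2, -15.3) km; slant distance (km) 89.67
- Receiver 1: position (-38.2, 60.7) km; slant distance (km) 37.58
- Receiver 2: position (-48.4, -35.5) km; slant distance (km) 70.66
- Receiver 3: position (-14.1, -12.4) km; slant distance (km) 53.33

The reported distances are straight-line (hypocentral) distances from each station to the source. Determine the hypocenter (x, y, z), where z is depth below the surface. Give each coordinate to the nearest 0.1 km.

(-36.6, 30.5, 22.3)

Each station gives a sphere (x−x_i)² + (y−y_i)² + z² = d_i² (stations at z=0).
Subtracting the Receiver 0 sphere from Receiver 1 and Receiver 2: z² cancels, leaving linear equations in x and y:
-150.8 x + 152.0 y = 10154.25
-171.2 x − 40.4 y = 5032.75
Solving: x ≈ -36.594, y ≈ 30.499 km (keep extra digits for the depth step; rounded: -36.6, 30.5).
Then from the Receiver 0 sphere: z² = 89.67² − (x − 37.2)² − (y + 15.3)² with x = -36.594, y = 30.499, so z ≈ 22.307 ≈ 22.3 km.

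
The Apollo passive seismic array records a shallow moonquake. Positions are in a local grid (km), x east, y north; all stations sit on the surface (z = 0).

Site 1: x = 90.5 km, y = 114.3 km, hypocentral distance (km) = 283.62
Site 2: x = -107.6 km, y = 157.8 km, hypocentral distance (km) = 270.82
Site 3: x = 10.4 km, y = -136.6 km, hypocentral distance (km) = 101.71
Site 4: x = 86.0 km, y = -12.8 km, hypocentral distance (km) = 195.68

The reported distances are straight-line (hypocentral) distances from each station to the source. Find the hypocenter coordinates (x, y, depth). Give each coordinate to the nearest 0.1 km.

x ≈ -80.3 km, y ≈ -109.1 km, depth ≈ 36.9 km

Each station gives a sphere (x−x_i)² + (y−y_i)² + z² = d_i² (stations at z=0).
Subtracting the Site 1 sphere from Site 2 and Site 3: z² cancels, leaving linear equations in x and y:
-396.2 x + 87.0 y = 22320.69
-160.2 x − 501.8 y = 67608.36
Solving: x ≈ -80.293, y ≈ -109.098 km (keep extra digits for the depth step; rounded: -80.3, -109.1).
Then from the Site 1 sphere: z² = 283.62² − (x − 90.5)² − (y − 114.3)² with x = -80.293, y = -109.098, so z ≈ 36.924 ≈ 36.9 km.
Check against Site 4 (with the unrounded solution): distance 195.68 ≈ 195.68 km. ✓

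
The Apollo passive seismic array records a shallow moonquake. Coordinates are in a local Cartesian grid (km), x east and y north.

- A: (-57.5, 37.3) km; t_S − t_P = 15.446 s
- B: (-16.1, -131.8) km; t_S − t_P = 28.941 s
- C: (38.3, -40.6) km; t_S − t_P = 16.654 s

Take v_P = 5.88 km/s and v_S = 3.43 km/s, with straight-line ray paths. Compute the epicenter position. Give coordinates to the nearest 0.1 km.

Distance from S−P lag: d = Δt · v_P v_S / (v_P − v_S) = Δt · (5.88·3.43)/(5.88−3.43) ≈ 8.2320·Δt.
So d_A = 127.15, d_B = 238.24, d_C = 137.10 km.
Circle about each station: (x + 57.5)² + (y − 37.3)² = 127.15²; (x + 16.1)² + (y + 131.8)² = 238.24²; (x − 38.3)² + (y + 40.6)² = 137.10².
Subtracting the A equation from the B and C equations removes the quadratic terms:
82.8 x − 338.2 y = -27658.27
191.6 x − 155.8 y = -4211.58
Solving the 2×2 system: x ≈ 55.6, y ≈ 95.4 km.
Check against A (with the unrounded x, y): √((x + 57.5)²+(y − 37.3)²) = 127.13 ≈ 127.15 km. ✓

55.6 km east, 95.4 km north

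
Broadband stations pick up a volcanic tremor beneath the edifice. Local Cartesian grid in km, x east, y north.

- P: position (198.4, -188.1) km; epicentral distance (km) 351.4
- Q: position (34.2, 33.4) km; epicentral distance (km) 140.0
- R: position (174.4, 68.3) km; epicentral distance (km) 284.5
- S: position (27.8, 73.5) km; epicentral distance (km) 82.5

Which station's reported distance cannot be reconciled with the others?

S

Solve using three stations at a time. Using P, Q, R (subtract circle equations pairwise → linear system) gives (x, y) ≈ (-100.8, -3.8).
Distances from that point to each station vs reported:
  P: calculated 351.4 vs reported 351.4 → residual 0.0 km
  Q: calculated 140.1 vs reported 140.0 → residual 0.1 km
  R: calculated 284.5 vs reported 284.5 → residual 0.0 km
  S: calculated 150.1 vs reported 82.5 → residual 67.6 km
P, Q, R are mutually consistent (residuals ≈ 0); S is off by 67.6 km.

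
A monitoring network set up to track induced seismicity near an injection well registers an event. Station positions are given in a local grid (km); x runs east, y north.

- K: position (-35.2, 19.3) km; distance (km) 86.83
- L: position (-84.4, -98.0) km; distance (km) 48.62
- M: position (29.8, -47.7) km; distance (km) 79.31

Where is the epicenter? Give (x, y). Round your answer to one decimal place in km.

(-47.2, -66.7)

Circle about each station: (x + 35.2)² + (y − 19.3)² = 86.83²; (x + 84.4)² + (y + 98.0)² = 48.62²; (x − 29.8)² + (y + 47.7)² = 79.31².
Subtracting the K equation from the L and M equations removes the quadratic terms:
-98.4 x − 234.6 y = 20291.37
130.0 x − 134.0 y = 2801.17
Solving the 2×2 system: x ≈ -47.2, y ≈ -66.7 km.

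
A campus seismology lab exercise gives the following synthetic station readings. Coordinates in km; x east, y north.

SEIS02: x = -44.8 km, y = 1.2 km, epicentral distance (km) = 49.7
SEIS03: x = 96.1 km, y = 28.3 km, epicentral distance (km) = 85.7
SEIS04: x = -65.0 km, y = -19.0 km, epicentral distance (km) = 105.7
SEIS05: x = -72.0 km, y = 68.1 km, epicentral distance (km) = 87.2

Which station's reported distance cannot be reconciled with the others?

SEIS02

Solve using three stations at a time. Using SEIS03, SEIS04, SEIS05 (subtract circle equations pairwise → linear system) gives (x, y) ≈ (13.6, 51.6).
Distances from that point to each station vs reported:
  SEIS02: calculated 77.2 vs reported 49.7 → residual 27.5 km
  SEIS03: calculated 85.7 vs reported 85.7 → residual 0.0 km
  SEIS04: calculated 105.7 vs reported 105.7 → residual 0.0 km
  SEIS05: calculated 87.2 vs reported 87.2 → residual 0.0 km
SEIS03, SEIS04, SEIS05 are mutually consistent (residuals ≈ 0); SEIS02 is off by 27.5 km.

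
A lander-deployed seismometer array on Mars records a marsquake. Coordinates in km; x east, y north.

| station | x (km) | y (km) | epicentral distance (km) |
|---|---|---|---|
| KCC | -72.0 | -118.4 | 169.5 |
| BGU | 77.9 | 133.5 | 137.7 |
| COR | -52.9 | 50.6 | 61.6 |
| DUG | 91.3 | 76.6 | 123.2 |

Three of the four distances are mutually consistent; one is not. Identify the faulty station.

Solve using three stations at a time. Using KCC, BGU, DUG (subtract circle equations pairwise → linear system) gives (x, y) ≈ (-27.9, 45.3).
Distances from that point to each station vs reported:
  KCC: calculated 169.5 vs reported 169.5 → residual 0.0 km
  BGU: calculated 137.7 vs reported 137.7 → residual 0.0 km
  COR: calculated 25.5 vs reported 61.6 → residual 36.1 km
  DUG: calculated 123.3 vs reported 123.2 → residual 0.1 km
KCC, BGU, DUG are mutually consistent (residuals ≈ 0); COR is off by 36.1 km.

COR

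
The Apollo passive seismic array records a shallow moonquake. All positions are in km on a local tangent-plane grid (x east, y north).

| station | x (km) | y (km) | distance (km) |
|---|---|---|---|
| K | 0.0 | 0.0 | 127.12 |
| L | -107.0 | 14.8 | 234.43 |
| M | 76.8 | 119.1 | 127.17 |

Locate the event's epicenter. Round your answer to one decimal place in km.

(127.1, 2.3)

Circle about each station: x² + y² = 127.12²; (x + 107.0)² + (y − 14.8)² = 234.43²; (x − 76.8)² + (y − 119.1)² = 127.17².
Subtracting the K equation from the L and M equations removes the quadratic terms:
-214.0 x + 29.6 y = -27129.89
153.6 x + 238.2 y = 20070.34
Solving the 2×2 system: x ≈ 127.1, y ≈ 2.3 km.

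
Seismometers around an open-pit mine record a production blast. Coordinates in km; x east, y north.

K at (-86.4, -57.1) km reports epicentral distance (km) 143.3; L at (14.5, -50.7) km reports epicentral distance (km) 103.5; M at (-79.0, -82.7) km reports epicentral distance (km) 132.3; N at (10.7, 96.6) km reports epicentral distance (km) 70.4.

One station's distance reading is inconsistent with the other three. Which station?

K

Solve using three stations at a time. Using L, M, N (subtract circle equations pairwise → linear system) gives (x, y) ≈ (-32.9, 41.3).
Distances from that point to each station vs reported:
  K: calculated 112.0 vs reported 143.3 → residual 31.3 km
  L: calculated 103.5 vs reported 103.5 → residual 0.0 km
  M: calculated 132.3 vs reported 132.3 → residual 0.0 km
  N: calculated 70.4 vs reported 70.4 → residual 0.0 km
L, M, N are mutually consistent (residuals ≈ 0); K is off by 31.3 km.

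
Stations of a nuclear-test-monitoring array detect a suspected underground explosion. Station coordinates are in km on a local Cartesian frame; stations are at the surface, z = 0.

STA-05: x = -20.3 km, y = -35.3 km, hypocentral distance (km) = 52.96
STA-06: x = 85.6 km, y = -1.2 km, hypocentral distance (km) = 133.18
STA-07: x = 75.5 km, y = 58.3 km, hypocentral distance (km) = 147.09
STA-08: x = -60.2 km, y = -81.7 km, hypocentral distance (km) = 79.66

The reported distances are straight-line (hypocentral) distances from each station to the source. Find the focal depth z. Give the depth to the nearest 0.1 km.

z ≈ 49.3 km

Each station gives a sphere (x−x_i)² + (y−y_i)² + z² = d_i² (stations at z=0).
Subtracting the STA-05 sphere from STA-06 and STA-07: z² cancels, leaving linear equations in x and y:
211.8 x + 68.2 y = -9261.53
191.6 x + 187.2 y = -11389.75
Solving: x ≈ -36.001, y ≈ -23.995 km (keep extra digits for the depth step; rounded: -36.0, -24.0).
Then from the STA-05 sphere: z² = 52.96² − (x + 20.3)² − (y + 35.3)² with x = -36.001, y = -23.995, so z ≈ 49.299 ≈ 49.3 km.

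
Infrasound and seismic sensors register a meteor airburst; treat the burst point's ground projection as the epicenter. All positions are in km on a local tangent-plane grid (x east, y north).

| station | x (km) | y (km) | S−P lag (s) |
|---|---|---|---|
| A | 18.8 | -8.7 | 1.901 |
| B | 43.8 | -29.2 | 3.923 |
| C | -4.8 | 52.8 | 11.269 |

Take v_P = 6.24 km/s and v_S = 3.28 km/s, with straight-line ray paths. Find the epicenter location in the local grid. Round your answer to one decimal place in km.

Distance from S−P lag: d = Δt · v_P v_S / (v_P − v_S) = Δt · (6.24·3.28)/(6.24−3.28) ≈ 6.9146·Δt.
So d_A = 13.14, d_B = 27.13, d_C = 77.92 km.
Circle about each station: (x − 18.8)² + (y + 8.7)² = 13.14²; (x − 43.8)² + (y + 29.2)² = 27.13²; (x + 4.8)² + (y − 52.8)² = 77.92².
Subtracting pairs of circle equations eliminates x²+y² and gives linear equations (the radical axes):
50.0 x − 41.0 y = 1778.57
-47.2 x + 123.0 y = -3517.12
Solving the 2×2 system: x ≈ 17.7, y ≈ -21.8 km.
Check against A (with the unrounded x, y): √((x − 18.8)²+(y + 8.7)²) = 13.15 ≈ 13.14 km. ✓

x ≈ 17.7 km, y ≈ -21.8 km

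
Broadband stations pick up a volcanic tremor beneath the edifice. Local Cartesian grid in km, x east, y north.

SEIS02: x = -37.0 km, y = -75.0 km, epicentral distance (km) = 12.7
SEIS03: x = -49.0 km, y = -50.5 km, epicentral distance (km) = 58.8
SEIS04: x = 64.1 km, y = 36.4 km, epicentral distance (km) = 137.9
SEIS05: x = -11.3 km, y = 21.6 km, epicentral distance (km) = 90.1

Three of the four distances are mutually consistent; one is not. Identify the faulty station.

SEIS03

Solve using three stations at a time. Using SEIS02, SEIS04, SEIS05 (subtract circle equations pairwise → linear system) gives (x, y) ≈ (-27.0, -67.1).
Distances from that point to each station vs reported:
  SEIS02: calculated 12.7 vs reported 12.7 → residual 0.0 km
  SEIS03: calculated 27.6 vs reported 58.8 → residual 31.2 km
  SEIS04: calculated 137.9 vs reported 137.9 → residual 0.0 km
  SEIS05: calculated 90.1 vs reported 90.1 → residual 0.0 km
SEIS02, SEIS04, SEIS05 are mutually consistent (residuals ≈ 0); SEIS03 is off by 31.2 km.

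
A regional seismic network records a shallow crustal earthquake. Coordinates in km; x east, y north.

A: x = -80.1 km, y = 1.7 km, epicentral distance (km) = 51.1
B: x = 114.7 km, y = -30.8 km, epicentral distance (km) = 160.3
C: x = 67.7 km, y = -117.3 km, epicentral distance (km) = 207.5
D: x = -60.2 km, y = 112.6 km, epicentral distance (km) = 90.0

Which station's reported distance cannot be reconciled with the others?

C

Solve using three stations at a time. Using A, B, D (subtract circle equations pairwise → linear system) gives (x, y) ≈ (-35.2, 26.1).
Distances from that point to each station vs reported:
  A: calculated 51.1 vs reported 51.1 → residual 0.0 km
  B: calculated 160.3 vs reported 160.3 → residual 0.0 km
  C: calculated 176.5 vs reported 207.5 → residual 31.0 km
  D: calculated 90.0 vs reported 90.0 → residual 0.0 km
A, B, D are mutually consistent (residuals ≈ 0); C is off by 31.0 km.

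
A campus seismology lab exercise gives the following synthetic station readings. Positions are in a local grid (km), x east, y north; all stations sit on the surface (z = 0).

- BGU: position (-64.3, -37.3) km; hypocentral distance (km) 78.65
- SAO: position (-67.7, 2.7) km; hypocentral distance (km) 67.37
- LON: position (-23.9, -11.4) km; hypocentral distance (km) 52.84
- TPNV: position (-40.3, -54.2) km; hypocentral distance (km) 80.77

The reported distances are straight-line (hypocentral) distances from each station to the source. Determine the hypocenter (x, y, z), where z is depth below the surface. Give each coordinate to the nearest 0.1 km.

Each station gives a sphere (x−x_i)² + (y−y_i)² + z² = d_i² (stations at z=0).
Subtracting the BGU sphere from SAO and LON: z² cancels, leaving linear equations in x and y:
-6.8 x + 80.0 y = 711.91
80.8 x + 51.8 y = -1430.85
Solving: x ≈ -22.204, y ≈ 7.012 km (keep extra digits for the depth step; rounded: -22.2, 7.0).
Then from the BGU sphere: z² = 78.65² − (x + 64.3)² − (y + 37.3)² with x = -22.204, y = 7.012, so z ≈ 49.499 ≈ 49.5 km.

x ≈ -22.2 km, y ≈ 7.0 km, depth ≈ 49.5 km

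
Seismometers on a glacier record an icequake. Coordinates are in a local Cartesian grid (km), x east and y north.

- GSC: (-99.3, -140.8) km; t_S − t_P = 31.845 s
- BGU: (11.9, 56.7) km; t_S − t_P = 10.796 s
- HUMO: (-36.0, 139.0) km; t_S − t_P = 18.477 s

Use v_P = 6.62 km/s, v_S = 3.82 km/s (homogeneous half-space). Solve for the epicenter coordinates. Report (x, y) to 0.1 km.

x ≈ 109.4 km, y ≈ 57.1 km

Distance from S−P lag: d = Δt · v_P v_S / (v_P − v_S) = Δt · (6.62·3.82)/(6.62−3.82) ≈ 9.0316·Δt.
So d_GSC = 287.61, d_BGU = 97.50, d_HUMO = 166.88 km.
Circle about each station: (x + 99.3)² + (y + 140.8)² = 287.61²; (x − 11.9)² + (y − 56.7)² = 97.50²; (x + 36.0)² + (y − 139.0)² = 166.88².
Subtracting pairs of circle equations eliminates x²+y² and gives linear equations (the radical axes):
222.4 x + 395.0 y = 46884.63
126.6 x + 559.6 y = 45802.45
Solving the 2×2 system: x ≈ 109.4, y ≈ 57.1 km.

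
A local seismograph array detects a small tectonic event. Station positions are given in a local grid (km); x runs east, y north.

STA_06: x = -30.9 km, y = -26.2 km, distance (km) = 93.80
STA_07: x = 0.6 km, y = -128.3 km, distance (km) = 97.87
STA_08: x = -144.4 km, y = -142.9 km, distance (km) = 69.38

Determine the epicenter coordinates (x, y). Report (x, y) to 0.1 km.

Circle about each station: (x + 30.9)² + (y + 26.2)² = 93.80²; (x − 0.6)² + (y + 128.3)² = 97.87²; (x + 144.4)² + (y + 142.9)² = 69.38².
Subtracting the STA_06 equation from the STA_07 and STA_08 equations removes the quadratic terms:
63.0 x − 204.2 y = 14039.90
-227.0 x − 233.4 y = 43615.38
Solving the 2×2 system: x ≈ -92.2, y ≈ -97.2 km.
Check against STA_06 (with the unrounded x, y): √((x + 30.9)²+(y + 26.2)²) = 93.80 ≈ 93.80 km. ✓

(-92.2, -97.2)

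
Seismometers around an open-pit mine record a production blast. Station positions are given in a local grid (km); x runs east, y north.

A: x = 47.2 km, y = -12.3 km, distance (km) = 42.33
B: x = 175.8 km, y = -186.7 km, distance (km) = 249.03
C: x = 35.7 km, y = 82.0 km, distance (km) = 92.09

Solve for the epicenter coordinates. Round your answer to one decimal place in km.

Circle about each station: (x − 47.2)² + (y + 12.3)² = 42.33²; (x − 175.8)² + (y + 186.7)² = 249.03²; (x − 35.7)² + (y − 82.0)² = 92.09².
Subtracting the A equation from the B and C equations removes the quadratic terms:
257.2 x − 348.8 y = 3159.29
-23.0 x + 188.6 y = -1069.38
Solving the 2×2 system: x ≈ 5.5, y ≈ -5.0 km.

x ≈ 5.5 km, y ≈ -5.0 km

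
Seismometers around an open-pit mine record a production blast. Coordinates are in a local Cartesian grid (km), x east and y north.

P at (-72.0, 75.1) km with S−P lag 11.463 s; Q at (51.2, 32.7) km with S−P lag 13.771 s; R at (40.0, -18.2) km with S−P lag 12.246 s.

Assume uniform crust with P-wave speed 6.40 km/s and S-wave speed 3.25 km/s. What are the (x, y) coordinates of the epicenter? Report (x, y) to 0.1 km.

Distance from S−P lag: d = Δt · v_P v_S / (v_P − v_S) = Δt · (6.40·3.25)/(6.40−3.25) ≈ 6.6032·Δt.
So d_P = 75.69, d_Q = 90.93, d_R = 80.86 km.
Circle about each station: (x + 72.0)² + (y − 75.1)² = 75.69²; (x − 51.2)² + (y − 32.7)² = 90.93²; (x − 40.0)² + (y + 18.2)² = 80.86².
Subtracting the P equation from the Q and R equations removes the quadratic terms:
246.4 x − 84.8 y = -9672.57
224.0 x − 186.6 y = -9702.13
Solving the 2×2 system: x ≈ -36.4, y ≈ 8.3 km.

(-36.4, 8.3)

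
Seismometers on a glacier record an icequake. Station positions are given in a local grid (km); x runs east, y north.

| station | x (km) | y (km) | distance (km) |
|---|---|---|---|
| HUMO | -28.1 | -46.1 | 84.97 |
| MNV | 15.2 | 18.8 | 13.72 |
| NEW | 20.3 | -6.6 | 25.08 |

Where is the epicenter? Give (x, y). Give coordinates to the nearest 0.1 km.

Circle about each station: (x + 28.1)² + (y + 46.1)² = 84.97²; (x − 15.2)² + (y − 18.8)² = 13.72²; (x − 20.3)² + (y + 6.6)² = 25.08².
Subtracting the HUMO equation from the MNV and NEW equations removes the quadratic terms:
86.6 x + 129.8 y = 4701.32
96.8 x + 79.0 y = 4131.72
Solving the 2×2 system: x ≈ 28.8, y ≈ 17.0 km.

x ≈ 28.8 km, y ≈ 17.0 km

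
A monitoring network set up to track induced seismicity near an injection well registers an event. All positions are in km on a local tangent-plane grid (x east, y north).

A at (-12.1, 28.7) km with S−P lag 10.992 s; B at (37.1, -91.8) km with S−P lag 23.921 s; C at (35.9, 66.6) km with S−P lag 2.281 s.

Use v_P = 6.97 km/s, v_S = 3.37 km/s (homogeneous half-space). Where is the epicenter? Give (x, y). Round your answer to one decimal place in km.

Distance from S−P lag: d = Δt · v_P v_S / (v_P − v_S) = Δt · (6.97·3.37)/(6.97−3.37) ≈ 6.5247·Δt.
So d_A = 71.72, d_B = 156.08, d_C = 14.88 km.
Circle about each station: (x + 12.1)² + (y − 28.7)² = 71.72²; (x − 37.1)² + (y + 91.8)² = 156.08²; (x − 35.9)² + (y − 66.6)² = 14.88².
Subtracting the A equation from the B and C equations removes the quadratic terms:
98.4 x − 241.0 y = -10383.66
96.0 x + 75.8 y = 9676.61
Solving the 2×2 system: x ≈ 50.5, y ≈ 63.7 km.

(50.5, 63.7)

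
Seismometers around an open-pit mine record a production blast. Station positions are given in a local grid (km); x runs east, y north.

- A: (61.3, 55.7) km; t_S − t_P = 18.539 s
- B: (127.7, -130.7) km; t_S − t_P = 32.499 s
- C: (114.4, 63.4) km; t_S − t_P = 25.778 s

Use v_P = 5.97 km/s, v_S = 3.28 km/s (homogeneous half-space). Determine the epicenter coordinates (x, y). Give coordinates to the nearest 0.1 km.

Distance from S−P lag: d = Δt · v_P v_S / (v_P − v_S) = Δt · (5.97·3.28)/(5.97−3.28) ≈ 7.2794·Δt.
So d_A = 134.95, d_B = 236.57, d_C = 187.65 km.
Circle about each station: (x − 61.3)² + (y − 55.7)² = 134.95²; (x − 127.7)² + (y + 130.7)² = 236.57²; (x − 114.4)² + (y − 63.4)² = 187.65².
Subtracting pairs of circle equations eliminates x²+y² and gives linear equations (the radical axes):
132.8 x − 372.8 y = -11224.26
106.2 x + 15.4 y = -6754.28
Solving the 2×2 system: x ≈ -64.6, y ≈ 7.1 km.

-64.6 km east, 7.1 km north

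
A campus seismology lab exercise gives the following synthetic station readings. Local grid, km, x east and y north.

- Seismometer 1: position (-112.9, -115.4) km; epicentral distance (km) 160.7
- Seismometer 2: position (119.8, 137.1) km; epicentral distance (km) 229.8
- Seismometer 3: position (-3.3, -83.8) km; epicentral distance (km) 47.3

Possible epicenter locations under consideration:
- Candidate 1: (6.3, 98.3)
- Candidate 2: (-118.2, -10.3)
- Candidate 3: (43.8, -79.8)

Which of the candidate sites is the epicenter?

Candidate 3

For each candidate, compare |candidate − station| to the reported distance:
Candidate 1: residuals Seismometer 1 84.0, Seismometer 2 109.9, Seismometer 3 135.1 → max 135.1 km
Candidate 2: residuals Seismometer 1 55.5, Seismometer 2 50.1, Seismometer 3 89.1 → max 89.1 km
Candidate 3: residuals Seismometer 1 0.0, Seismometer 2 0.0, Seismometer 3 0.0 → max 0.0 km
Only Candidate 3 has all residuals ≈ 0.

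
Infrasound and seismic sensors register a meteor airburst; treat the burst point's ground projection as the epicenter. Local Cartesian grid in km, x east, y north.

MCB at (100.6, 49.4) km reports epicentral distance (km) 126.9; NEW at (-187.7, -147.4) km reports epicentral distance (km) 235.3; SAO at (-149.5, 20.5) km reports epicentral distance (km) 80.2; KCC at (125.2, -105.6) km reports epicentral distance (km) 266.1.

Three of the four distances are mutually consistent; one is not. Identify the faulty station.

Solve using three stations at a time. Using NEW, SAO, KCC (subtract circle equations pairwise → linear system) gives (x, y) ≈ (-81.2, 62.4).
Distances from that point to each station vs reported:
  MCB: calculated 182.2 vs reported 126.9 → residual 55.3 km
  NEW: calculated 235.3 vs reported 235.3 → residual 0.0 km
  SAO: calculated 80.2 vs reported 80.2 → residual 0.0 km
  KCC: calculated 266.1 vs reported 266.1 → residual 0.0 km
NEW, SAO, KCC are mutually consistent (residuals ≈ 0); MCB is off by 55.3 km.

MCB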